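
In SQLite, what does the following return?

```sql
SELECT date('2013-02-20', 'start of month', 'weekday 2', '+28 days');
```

2013-03-05

`start of month` rewinds 2013-02-20 to 2013-02-01.
`weekday 2` advances to the next Tuesday; 2013-02-01 is a Friday, so it moves forward to 2013-02-05.
February 2013 has 28 days; 23 remain after the 5th, so 24 days reach 2013-03-01.
Advancing 4 more days within March lands on 2013-03-05.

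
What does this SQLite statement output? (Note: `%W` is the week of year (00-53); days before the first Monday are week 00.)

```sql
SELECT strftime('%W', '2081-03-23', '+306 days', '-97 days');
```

41

First apply '+306 days', '-97 days': 2081-03-23 → 2081-10-18.
2081-10-18 is a Saturday. SQLite's %W counts Mondays since the year started; the result is 41.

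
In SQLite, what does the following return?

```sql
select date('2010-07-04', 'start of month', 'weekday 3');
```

`start of month` rewinds 2010-07-04 to 2010-07-01.
`weekday 3` advances to the next Wednesday; 2010-07-01 is a Thursday, so it moves forward to 2010-07-07.

2010-07-07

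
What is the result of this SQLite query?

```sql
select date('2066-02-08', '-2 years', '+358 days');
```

2065-01-31

Adding -2 years to 2066-02-08 gives 2064-02-08.
Applying '+358 days' to 2064-02-08: counting 358 days forward gives 2065-01-31.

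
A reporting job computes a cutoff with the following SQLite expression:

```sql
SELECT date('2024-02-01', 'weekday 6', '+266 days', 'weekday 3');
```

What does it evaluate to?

`weekday 6` advances to the next Saturday; 2024-02-01 is a Thursday, so it moves forward to 2024-02-03.
Applying '+266 days' to 2024-02-03: counting 266 days forward gives 2024-10-26.
`weekday 3` advances to the next Wednesday; 2024-10-26 is a Saturday, so it moves forward to 2024-10-30.

2024-10-30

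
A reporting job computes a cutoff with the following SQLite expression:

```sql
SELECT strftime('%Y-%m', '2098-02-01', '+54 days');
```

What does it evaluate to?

2098-03

First apply '+54 days': 2098-02-01 → 2098-03-27.
`%Y-%m` extracts the year-month: 2098-03.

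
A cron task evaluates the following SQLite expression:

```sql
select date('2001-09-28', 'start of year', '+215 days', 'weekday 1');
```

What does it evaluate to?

2001-08-06

`start of year` rewinds 2001-09-28 to 2001-01-01.
Applying '+215 days' to 2001-01-01: counting 215 days forward gives 2001-08-04.
`weekday 1` advances to the next Monday; 2001-08-04 is a Saturday, so it moves forward to 2001-08-06.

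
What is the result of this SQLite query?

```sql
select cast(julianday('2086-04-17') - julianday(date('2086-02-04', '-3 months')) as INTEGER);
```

Adding -3 months to 2086-02-04 gives 2085-11-04.
26 days remain in November 2085 after the 4th (30 − 4).
December 2085: 31 days.
January 2086: 31 days.
February 2086: 28 days.
March 2086: 31 days.
Then 17 days into April 2086.
Total: 26 + 31 + 31 + 28 + 31 + 17 = 164.

164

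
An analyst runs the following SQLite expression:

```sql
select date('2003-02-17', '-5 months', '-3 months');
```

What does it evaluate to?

Adding -5 months to 2003-02-17 gives 2002-09-17.
Adding -3 months to 2002-09-17 gives 2002-06-17.

2002-06-17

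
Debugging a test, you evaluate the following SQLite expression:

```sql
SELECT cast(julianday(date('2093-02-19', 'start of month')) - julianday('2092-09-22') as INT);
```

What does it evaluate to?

132

`start of month` rewinds 2093-02-19 to 2093-02-01.
8 days remain in September 2092 after the 22nd (30 − 22).
October 2092: 31 days.
November 2092: 30 days.
December 2092: 31 days.
January 2093: 31 days.
Then 1 day into February 2093.
Total: 8 + 31 + 30 + 31 + 31 + 1 = 132.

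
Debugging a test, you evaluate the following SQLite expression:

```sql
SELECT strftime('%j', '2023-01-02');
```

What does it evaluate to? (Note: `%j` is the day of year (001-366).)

002

Day-of-year for 2023-01-02: days since 2023-01-01 inclusive = 2, zero-padded to 002.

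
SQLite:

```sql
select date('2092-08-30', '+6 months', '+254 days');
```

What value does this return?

Adding +6 months to 2092-08-30 targets 2093-02-30. February 2093 has only 28 days, so SQLite normalizes the 2-day overflow forward to 2093-03-02.
Applying '+254 days' to 2093-03-02: counting 254 days forward gives 2093-11-11.

2093-11-11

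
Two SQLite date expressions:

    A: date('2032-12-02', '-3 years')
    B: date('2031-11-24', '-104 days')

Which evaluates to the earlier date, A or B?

A = 2029-12-02.
B = 2031-08-12.
A is earlier.

A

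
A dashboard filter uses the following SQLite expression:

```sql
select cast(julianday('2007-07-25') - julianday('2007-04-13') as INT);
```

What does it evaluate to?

17 days remain in April 2007 after the 13th (30 − 13).
May 2007: 31 days.
June 2007: 30 days.
Then 25 days into July 2007.
Total: 17 + 31 + 30 + 25 = 103.

103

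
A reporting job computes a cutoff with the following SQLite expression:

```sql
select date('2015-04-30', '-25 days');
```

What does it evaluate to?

2015-04-05

Going back 25 days within April lands on 2015-04-05.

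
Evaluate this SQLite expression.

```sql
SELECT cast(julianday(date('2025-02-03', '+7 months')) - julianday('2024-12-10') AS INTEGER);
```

267

Adding +7 months to 2025-02-03 gives 2025-09-03.
21 days remain in December 2024 after the 10th (31 − 10).
Full months from January 2025 through August 2025 contribute their day counts.
Then 3 days into September 2025.
Total: 21 + 31 + 28 + 31 + 30 + 31 + 30 + 31 + 31 + 3 = 267.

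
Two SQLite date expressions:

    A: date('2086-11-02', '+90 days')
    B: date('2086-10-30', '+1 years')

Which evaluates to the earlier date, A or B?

A = 2087-01-31.
B = 2087-10-30.
A is earlier.

A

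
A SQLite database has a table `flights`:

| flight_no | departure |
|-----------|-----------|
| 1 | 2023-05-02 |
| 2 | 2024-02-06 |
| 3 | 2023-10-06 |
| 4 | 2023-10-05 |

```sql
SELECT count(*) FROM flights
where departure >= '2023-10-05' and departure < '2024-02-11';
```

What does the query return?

Rows in [2023-10-05, 2024-02-11): 2024-02-06, 2023-10-06, 2023-10-05 → 3 rows.

3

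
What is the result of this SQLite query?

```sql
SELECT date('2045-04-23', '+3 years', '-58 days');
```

Adding +3 years to 2045-04-23 gives 2048-04-23.
Applying '-58 days' to 2048-04-23: counting 58 days back gives 2048-02-25.

2048-02-25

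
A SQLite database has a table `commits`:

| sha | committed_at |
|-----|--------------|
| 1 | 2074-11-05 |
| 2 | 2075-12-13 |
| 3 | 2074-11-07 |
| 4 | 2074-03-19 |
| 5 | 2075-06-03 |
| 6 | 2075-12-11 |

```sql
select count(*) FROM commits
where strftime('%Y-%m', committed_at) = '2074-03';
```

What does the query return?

Rows with year-month 2074-03: 2074-03-19 → 1.

1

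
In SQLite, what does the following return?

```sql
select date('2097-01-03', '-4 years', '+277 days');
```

2093-10-07

Adding -4 years to 2097-01-03 gives 2093-01-03.
Applying '+277 days' to 2093-01-03: counting 277 days forward gives 2093-10-07.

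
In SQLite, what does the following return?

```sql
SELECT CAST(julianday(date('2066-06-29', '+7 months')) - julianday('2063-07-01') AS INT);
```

Adding +7 months to 2066-06-29 gives 2067-01-29.
30 days remain in July 2063 after the 1st (31 − 1).
Full months from August 2063 through December 2066 contribute their day counts.
Then 29 days into January 2067.
Total: 30 + 31 + 30 + 31 + 30 + 31 + 31 + 29 + 31 + 30 + 31 + 30 + 31 + 31 + 30 + 31 + 30 + 31 + 31 + 28 + 31 + 30 + 31 + 30 + 31 + 31 + 30 + 31 + 30 + 31 + 31 + 28 + 31 + 30 + 31 + 30 + 31 + 31 + 30 + 31 + 30 + 31 + 29 = 1308.

1308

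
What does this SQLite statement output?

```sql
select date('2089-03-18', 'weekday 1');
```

`weekday 1` advances to the next Monday; 2089-03-18 is a Friday, so it moves forward to 2089-03-21.

2089-03-21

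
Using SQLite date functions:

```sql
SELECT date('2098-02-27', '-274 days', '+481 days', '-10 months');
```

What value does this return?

Applying '-274 days' to 2098-02-27: counting 274 days back gives 2097-05-29.
Applying '+481 days' to 2097-05-29: counting 481 days forward gives 2098-09-22.
Adding -10 months to 2098-09-22 gives 2097-11-22.

2097-11-22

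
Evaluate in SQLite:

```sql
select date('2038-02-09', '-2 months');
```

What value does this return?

2037-12-09

Adding -2 months to 2038-02-09 gives 2037-12-09.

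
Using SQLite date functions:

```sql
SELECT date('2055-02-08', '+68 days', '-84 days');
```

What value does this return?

Applying '+68 days' to 2055-02-08: counting 68 days forward gives 2055-04-17.
Applying '-84 days' to 2055-04-17: counting 84 days back gives 2055-01-23.

2055-01-23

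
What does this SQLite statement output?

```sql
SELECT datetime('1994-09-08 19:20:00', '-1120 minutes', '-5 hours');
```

1994-09-07 19:40:00

1120 minutes = 18h 40m; -1120 minutes from 1994-09-08 19:20:00 is 1994-09-08 00:40:00.
-5 hours from 1994-09-08 00:40:00 is 1994-09-07 19:40:00 (crosses midnight).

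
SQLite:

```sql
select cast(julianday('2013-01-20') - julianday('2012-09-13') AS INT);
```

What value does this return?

129

17 days remain in September 2012 after the 13th (30 − 13).
October 2012: 31 days.
November 2012: 30 days.
December 2012: 31 days.
Then 20 days into January 2013.
Total: 17 + 31 + 30 + 31 + 20 = 129.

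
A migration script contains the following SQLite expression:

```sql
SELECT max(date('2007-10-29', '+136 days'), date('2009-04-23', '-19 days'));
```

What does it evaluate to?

date('2007-10-29', '+136 days') → 2008-03-13.
date('2009-04-23', '-19 days') → 2009-04-04.
Later of the two is 2009-04-04.

2009-04-04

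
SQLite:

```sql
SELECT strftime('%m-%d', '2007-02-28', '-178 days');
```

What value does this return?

First apply '-178 days': 2007-02-28 → 2006-09-03.
`%m-%d` extracts the month-day: 09-03.

09-03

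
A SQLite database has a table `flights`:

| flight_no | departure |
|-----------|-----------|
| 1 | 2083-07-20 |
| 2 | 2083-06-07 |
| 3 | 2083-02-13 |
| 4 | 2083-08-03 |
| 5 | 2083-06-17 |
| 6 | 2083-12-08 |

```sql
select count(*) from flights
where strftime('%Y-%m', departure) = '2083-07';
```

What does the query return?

Rows with year-month 2083-07: 2083-07-20 → 1.

1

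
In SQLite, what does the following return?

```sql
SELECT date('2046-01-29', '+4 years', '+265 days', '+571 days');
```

2052-05-14

Adding +4 years to 2046-01-29 gives 2050-01-29.
Applying '+265 days' to 2050-01-29: counting 265 days forward gives 2050-10-21.
Applying '+571 days' to 2050-10-21: counting 571 days forward gives 2052-05-14.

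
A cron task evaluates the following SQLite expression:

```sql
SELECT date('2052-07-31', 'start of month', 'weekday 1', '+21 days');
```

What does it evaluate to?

`start of month` rewinds 2052-07-31 to 2052-07-01.
`weekday 1` advances to the next Monday; 2052-07-01 is already a Monday, so it stays at 2052-07-01.
Advancing 21 more days within July lands on 2052-07-22.

2052-07-22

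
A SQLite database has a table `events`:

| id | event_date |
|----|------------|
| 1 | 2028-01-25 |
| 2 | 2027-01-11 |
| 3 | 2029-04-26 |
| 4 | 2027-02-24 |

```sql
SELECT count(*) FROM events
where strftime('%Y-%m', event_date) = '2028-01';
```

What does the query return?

1

Rows with year-month 2028-01: 2028-01-25 → 1.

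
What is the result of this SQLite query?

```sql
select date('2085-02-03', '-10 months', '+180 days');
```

2084-09-30

Adding -10 months to 2085-02-03 gives 2084-04-03.
Applying '+180 days' to 2084-04-03: counting 180 days forward gives 2084-09-30.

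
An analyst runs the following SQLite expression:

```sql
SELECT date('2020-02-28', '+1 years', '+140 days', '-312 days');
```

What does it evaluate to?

Adding +1 year to 2020-02-28 gives 2021-02-28.
Applying '+140 days' to 2021-02-28: counting 140 days forward gives 2021-07-18.
Applying '-312 days' to 2021-07-18: counting 312 days back gives 2020-09-09.

2020-09-09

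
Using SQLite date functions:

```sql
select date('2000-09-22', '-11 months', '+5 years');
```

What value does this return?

Adding -11 months to 2000-09-22 gives 1999-10-22.
Adding +5 years to 1999-10-22 gives 2004-10-22.

2004-10-22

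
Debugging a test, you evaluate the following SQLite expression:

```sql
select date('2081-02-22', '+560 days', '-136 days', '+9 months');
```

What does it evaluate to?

2083-01-22

Applying '+560 days' to 2081-02-22: counting 560 days forward gives 2082-09-05.
Applying '-136 days' to 2082-09-05: counting 136 days back gives 2082-04-22.
Adding +9 months to 2082-04-22 gives 2083-01-22.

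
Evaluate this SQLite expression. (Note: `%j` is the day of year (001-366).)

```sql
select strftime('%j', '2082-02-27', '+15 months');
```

First apply '+15 months': 2082-02-27 → 2083-05-27.
Day-of-year for 2083-05-27: days since 2083-01-01 inclusive = 147, zero-padded to 147.

147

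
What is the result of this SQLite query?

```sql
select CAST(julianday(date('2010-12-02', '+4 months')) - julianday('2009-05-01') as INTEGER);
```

Adding +4 months to 2010-12-02 gives 2011-04-02.
30 days remain in May 2009 after the 1st (31 − 1).
Full months from June 2009 through March 2011 contribute their day counts.
Then 2 days into April 2011.
Total: 30 + 30 + 31 + 31 + 30 + 31 + 30 + 31 + 31 + 28 + 31 + 30 + 31 + 30 + 31 + 31 + 30 + 31 + 30 + 31 + 31 + 28 + 31 + 2 = 701.

701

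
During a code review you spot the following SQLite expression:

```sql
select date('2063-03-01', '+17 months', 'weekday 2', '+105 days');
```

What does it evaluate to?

2064-11-18

Adding +17 months to 2063-03-01 gives 2064-08-01.
`weekday 2` advances to the next Tuesday; 2064-08-01 is a Friday, so it moves forward to 2064-08-05.
Applying '+105 days' to 2064-08-05: counting 105 days forward gives 2064-11-18.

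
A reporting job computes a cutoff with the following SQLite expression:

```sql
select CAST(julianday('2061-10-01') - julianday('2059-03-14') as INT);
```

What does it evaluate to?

17 days remain in March 2059 after the 14th (31 − 14).
Full months from April 2059 through September 2061 contribute their day counts.
Then 1 day into October 2061.
Total: 17 + 30 + 31 + 30 + 31 + 31 + 30 + 31 + 30 + 31 + 31 + 29 + 31 + 30 + 31 + 30 + 31 + 31 + 30 + 31 + 30 + 31 + 31 + 28 + 31 + 30 + 31 + 30 + 31 + 31 + 30 + 1 = 932.

932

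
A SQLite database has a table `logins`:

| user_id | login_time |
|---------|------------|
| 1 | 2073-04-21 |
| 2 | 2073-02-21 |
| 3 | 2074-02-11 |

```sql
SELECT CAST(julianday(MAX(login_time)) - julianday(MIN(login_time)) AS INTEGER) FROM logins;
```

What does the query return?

355

MIN = 2073-02-21, MAX = 2074-02-11.
7 days remain in February 2073 after the 21st (28 − 21).
Full months from March 2073 through January 2074 contribute their day counts.
Then 11 days into February 2074.
Total: 7 + 31 + 30 + 31 + 30 + 31 + 31 + 30 + 31 + 30 + 31 + 31 + 11 = 355.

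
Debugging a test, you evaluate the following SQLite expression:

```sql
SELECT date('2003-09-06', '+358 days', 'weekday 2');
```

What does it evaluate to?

2004-08-31

Applying '+358 days' to 2003-09-06: counting 358 days forward gives 2004-08-29.
`weekday 2` advances to the next Tuesday; 2004-08-29 is a Sunday, so it moves forward to 2004-08-31.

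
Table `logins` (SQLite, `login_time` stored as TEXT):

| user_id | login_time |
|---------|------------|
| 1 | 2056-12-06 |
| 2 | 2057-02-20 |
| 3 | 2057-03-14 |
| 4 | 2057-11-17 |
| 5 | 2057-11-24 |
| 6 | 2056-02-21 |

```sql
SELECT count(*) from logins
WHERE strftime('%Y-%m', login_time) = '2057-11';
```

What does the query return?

2

Rows with year-month 2057-11: 2057-11-17, 2057-11-24 → 2.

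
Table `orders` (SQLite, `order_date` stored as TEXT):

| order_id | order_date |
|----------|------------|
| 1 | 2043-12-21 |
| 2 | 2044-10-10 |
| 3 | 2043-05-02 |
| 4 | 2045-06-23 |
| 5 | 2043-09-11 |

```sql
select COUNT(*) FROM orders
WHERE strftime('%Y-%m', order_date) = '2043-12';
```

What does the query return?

1

Rows with year-month 2043-12: 2043-12-21 → 1.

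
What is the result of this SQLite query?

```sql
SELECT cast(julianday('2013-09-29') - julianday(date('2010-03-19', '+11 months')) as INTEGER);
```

953

Adding +11 months to 2010-03-19 gives 2011-02-19.
9 days remain in February 2011 after the 19th (28 − 19).
Full months from March 2011 through August 2013 contribute their day counts.
Then 29 days into September 2013.
Total: 9 + 31 + 30 + 31 + 30 + 31 + 31 + 30 + 31 + 30 + 31 + 31 + 29 + 31 + 30 + 31 + 30 + 31 + 31 + 30 + 31 + 30 + 31 + 31 + 28 + 31 + 30 + 31 + 30 + 31 + 31 + 29 = 953.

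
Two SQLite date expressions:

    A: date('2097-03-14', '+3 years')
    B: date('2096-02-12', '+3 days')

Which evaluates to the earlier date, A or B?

B

A = 2100-03-14.
B = 2096-02-15.
B is earlier.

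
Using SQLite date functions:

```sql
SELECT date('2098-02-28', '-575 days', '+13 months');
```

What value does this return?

Applying '-575 days' to 2098-02-28: counting 575 days back gives 2096-08-02.
Adding +13 months to 2096-08-02 gives 2097-09-02.

2097-09-02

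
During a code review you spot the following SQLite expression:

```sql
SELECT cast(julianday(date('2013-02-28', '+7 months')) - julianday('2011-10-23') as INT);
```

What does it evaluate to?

Adding +7 months to 2013-02-28 gives 2013-09-28.
8 days remain in October 2011 after the 23rd (31 − 23).
Full months from November 2011 through August 2013 contribute their day counts.
Then 28 days into September 2013.
Total: 8 + 30 + 31 + 31 + 29 + 31 + 30 + 31 + 30 + 31 + 31 + 30 + 31 + 30 + 31 + 31 + 28 + 31 + 30 + 31 + 30 + 31 + 31 + 28 = 706.

706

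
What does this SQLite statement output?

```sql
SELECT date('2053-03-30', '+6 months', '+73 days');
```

2053-12-12

Adding +6 months to 2053-03-30 gives 2053-09-30.
Applying '+73 days' to 2053-09-30: counting 73 days forward gives 2053-12-12.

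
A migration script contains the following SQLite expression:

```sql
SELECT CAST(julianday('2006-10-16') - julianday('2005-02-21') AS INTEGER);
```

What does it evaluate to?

602

7 days remain in February 2005 after the 21st (28 − 21).
Full months from March 2005 through September 2006 contribute their day counts.
Then 16 days into October 2006.
Total: 7 + 31 + 30 + 31 + 30 + 31 + 31 + 30 + 31 + 30 + 31 + 31 + 28 + 31 + 30 + 31 + 30 + 31 + 31 + 30 + 16 = 602.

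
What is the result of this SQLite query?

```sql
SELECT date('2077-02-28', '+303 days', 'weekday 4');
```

Applying '+303 days' to 2077-02-28: counting 303 days forward gives 2077-12-28.
`weekday 4` advances to the next Thursday; 2077-12-28 is a Tuesday, so it moves forward to 2077-12-30.

2077-12-30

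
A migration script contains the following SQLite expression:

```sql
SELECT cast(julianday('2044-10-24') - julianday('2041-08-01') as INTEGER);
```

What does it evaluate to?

30 days remain in August 2041 after the 1st (31 − 1).
Full months from September 2041 through September 2044 contribute their day counts.
Then 24 days into October 2044.
Total: 30 + 30 + 31 + 30 + 31 + 31 + 28 + 31 + 30 + 31 + 30 + 31 + 31 + 30 + 31 + 30 + 31 + 31 + 28 + 31 + 30 + 31 + 30 + 31 + 31 + 30 + 31 + 30 + 31 + 31 + 29 + 31 + 30 + 31 + 30 + 31 + 31 + 30 + 24 = 1180.

1180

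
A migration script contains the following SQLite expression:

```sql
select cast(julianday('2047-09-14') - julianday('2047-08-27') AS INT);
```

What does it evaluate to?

18

4 days remain in August 2047 after the 27th (31 − 27).
Then 14 days into September 2047.
Total: 4 + 14 = 18.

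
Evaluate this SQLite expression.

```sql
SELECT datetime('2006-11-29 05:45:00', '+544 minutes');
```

544 minutes = 9h 4m; +544 minutes from 2006-11-29 05:45:00 is 2006-11-29 14:49:00.

2006-11-29 14:49:00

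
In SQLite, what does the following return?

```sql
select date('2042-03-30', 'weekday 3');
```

2042-04-02

`weekday 3` advances to the next Wednesday; 2042-03-30 is a Sunday, so it moves forward to 2042-04-02.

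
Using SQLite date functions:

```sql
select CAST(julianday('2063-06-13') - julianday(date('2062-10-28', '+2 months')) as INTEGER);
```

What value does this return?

167

Adding +2 months to 2062-10-28 gives 2062-12-28.
3 days remain in December 2062 after the 28th (31 − 28).
January 2063: 31 days.
February 2063: 28 days.
March 2063: 31 days.
April 2063: 30 days.
May 2063: 31 days.
Then 13 days into June 2063.
Total: 3 + 31 + 28 + 31 + 30 + 31 + 13 = 167.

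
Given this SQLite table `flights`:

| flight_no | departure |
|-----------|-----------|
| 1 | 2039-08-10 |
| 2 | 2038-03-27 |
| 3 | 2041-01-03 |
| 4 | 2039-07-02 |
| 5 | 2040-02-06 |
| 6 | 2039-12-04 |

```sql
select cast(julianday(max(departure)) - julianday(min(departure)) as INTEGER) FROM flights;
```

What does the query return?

1013

MIN = 2038-03-27, MAX = 2041-01-03.
4 days remain in March 2038 after the 27th (31 − 27).
Full months from April 2038 through December 2040 contribute their day counts.
Then 3 days into January 2041.
Total: 4 + 30 + 31 + 30 + 31 + 31 + 30 + 31 + 30 + 31 + 31 + 28 + 31 + 30 + 31 + 30 + 31 + 31 + 30 + 31 + 30 + 31 + 31 + 29 + 31 + 30 + 31 + 30 + 31 + 31 + 30 + 31 + 30 + 31 + 3 = 1013.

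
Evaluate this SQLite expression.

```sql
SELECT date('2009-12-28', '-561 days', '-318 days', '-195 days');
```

2007-01-19

Applying '-561 days' to 2009-12-28: counting 561 days back gives 2008-06-15.
Applying '-318 days' to 2008-06-15: counting 318 days back gives 2007-08-02.
Applying '-195 days' to 2007-08-02: counting 195 days back gives 2007-01-19.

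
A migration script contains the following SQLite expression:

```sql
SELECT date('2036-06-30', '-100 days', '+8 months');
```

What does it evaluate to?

Applying '-100 days' to 2036-06-30: counting 100 days back gives 2036-03-22.
Adding +8 months to 2036-03-22 gives 2036-11-22.

2036-11-22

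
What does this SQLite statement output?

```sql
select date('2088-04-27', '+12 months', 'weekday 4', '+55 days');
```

2089-06-22

Adding +12 months to 2088-04-27 gives 2089-04-27.
`weekday 4` advances to the next Thursday; 2089-04-27 is a Wednesday, so it moves forward to 2089-04-28.
Applying '+55 days' to 2089-04-28: counting 55 days forward gives 2089-06-22.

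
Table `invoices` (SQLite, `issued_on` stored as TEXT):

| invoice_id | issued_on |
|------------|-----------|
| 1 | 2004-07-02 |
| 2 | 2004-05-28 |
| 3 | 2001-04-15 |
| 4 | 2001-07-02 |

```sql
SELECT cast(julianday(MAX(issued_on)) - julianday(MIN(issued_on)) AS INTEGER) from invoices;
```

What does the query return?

1174

MIN = 2001-04-15, MAX = 2004-07-02.
15 days remain in April 2001 after the 15th (30 − 15).
Full months from May 2001 through June 2004 contribute their day counts.
Then 2 days into July 2004.
Total: 15 + 31 + 30 + 31 + 31 + 30 + 31 + 30 + 31 + 31 + 28 + 31 + 30 + 31 + 30 + 31 + 31 + 30 + 31 + 30 + 31 + 31 + 28 + 31 + 30 + 31 + 30 + 31 + 31 + 30 + 31 + 30 + 31 + 31 + 29 + 31 + 30 + 31 + 30 + 2 = 1174.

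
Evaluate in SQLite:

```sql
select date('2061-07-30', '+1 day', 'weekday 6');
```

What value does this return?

2061-08-06

Advancing 1 more day within July lands on 2061-07-31.
`weekday 6` advances to the next Saturday; 2061-07-31 is a Sunday, so it moves forward to 2061-08-06.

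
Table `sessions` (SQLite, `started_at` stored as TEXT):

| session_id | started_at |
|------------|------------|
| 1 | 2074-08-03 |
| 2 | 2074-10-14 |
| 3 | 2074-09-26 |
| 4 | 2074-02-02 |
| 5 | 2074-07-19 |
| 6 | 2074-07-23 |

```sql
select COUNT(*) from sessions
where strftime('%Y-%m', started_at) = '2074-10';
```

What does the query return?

1

Rows with year-month 2074-10: 2074-10-14 → 1.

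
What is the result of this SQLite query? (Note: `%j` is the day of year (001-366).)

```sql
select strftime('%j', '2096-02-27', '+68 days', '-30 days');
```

096

First apply '+68 days', '-30 days': 2096-02-27 → 2096-04-05.
Day-of-year for 2096-04-05: days since 2096-01-01 inclusive = 96, zero-padded to 096.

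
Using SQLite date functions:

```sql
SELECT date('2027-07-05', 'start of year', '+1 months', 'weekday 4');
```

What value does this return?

2027-02-04

`start of year` rewinds 2027-07-05 to 2027-01-01.
Adding +1 month to 2027-01-01 gives 2027-02-01.
`weekday 4` advances to the next Thursday; 2027-02-01 is a Monday, so it moves forward to 2027-02-04.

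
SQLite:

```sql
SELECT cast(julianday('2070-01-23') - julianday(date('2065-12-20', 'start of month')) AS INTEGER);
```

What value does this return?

1514

`start of month` rewinds 2065-12-20 to 2065-12-01.
30 days remain in December 2065 after the 1st (31 − 1).
Full months from January 2066 through December 2069 contribute their day counts.
Then 23 days into January 2070.
Total: 30 + 31 + 28 + 31 + 30 + 31 + 30 + 31 + 31 + 30 + 31 + 30 + 31 + 31 + 28 + 31 + 30 + 31 + 30 + 31 + 31 + 30 + 31 + 30 + 31 + 31 + 29 + 31 + 30 + 31 + 30 + 31 + 31 + 30 + 31 + 30 + 31 + 31 + 28 + 31 + 30 + 31 + 30 + 31 + 31 + 30 + 31 + 30 + 31 + 23 = 1514.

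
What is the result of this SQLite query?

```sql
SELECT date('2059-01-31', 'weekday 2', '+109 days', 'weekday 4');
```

2059-05-29

`weekday 2` advances to the next Tuesday; 2059-01-31 is a Friday, so it moves forward to 2059-02-04.
Applying '+109 days' to 2059-02-04: counting 109 days forward gives 2059-05-24.
`weekday 4` advances to the next Thursday; 2059-05-24 is a Saturday, so it moves forward to 2059-05-29.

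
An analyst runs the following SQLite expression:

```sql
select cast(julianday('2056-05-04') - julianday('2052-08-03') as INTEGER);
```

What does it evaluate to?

1370

28 days remain in August 2052 after the 3rd (31 − 3).
Full months from September 2052 through April 2056 contribute their day counts.
Then 4 days into May 2056.
Total: 28 + 30 + 31 + 30 + 31 + 31 + 28 + 31 + 30 + 31 + 30 + 31 + 31 + 30 + 31 + 30 + 31 + 31 + 28 + 31 + 30 + 31 + 30 + 31 + 31 + 30 + 31 + 30 + 31 + 31 + 28 + 31 + 30 + 31 + 30 + 31 + 31 + 30 + 31 + 30 + 31 + 31 + 29 + 31 + 30 + 4 = 1370.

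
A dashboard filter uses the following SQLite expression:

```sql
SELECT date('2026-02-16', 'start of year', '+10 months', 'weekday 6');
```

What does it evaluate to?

`start of year` rewinds 2026-02-16 to 2026-01-01.
Adding +10 months to 2026-01-01 gives 2026-11-01.
`weekday 6` advances to the next Saturday; 2026-11-01 is a Sunday, so it moves forward to 2026-11-07.

2026-11-07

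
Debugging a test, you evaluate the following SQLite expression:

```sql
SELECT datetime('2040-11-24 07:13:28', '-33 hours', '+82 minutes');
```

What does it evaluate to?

2040-11-22 23:35:28

-33 hours from 2040-11-24 07:13:28 is 2040-11-22 22:13:28 (crosses midnight).
82 minutes = 1h 22m; +82 minutes from 2040-11-22 22:13:28 is 2040-11-22 23:35:28.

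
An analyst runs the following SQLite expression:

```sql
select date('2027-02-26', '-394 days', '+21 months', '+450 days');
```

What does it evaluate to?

2029-01-20

Applying '-394 days' to 2027-02-26: counting 394 days back gives 2026-01-28.
Adding +21 months to 2026-01-28 gives 2027-10-28.
Applying '+450 days' to 2027-10-28: counting 450 days forward gives 2029-01-20.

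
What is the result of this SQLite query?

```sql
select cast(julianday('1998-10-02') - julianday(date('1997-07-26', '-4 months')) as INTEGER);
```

555

Adding -4 months to 1997-07-26 gives 1997-03-26.
5 days remain in March 1997 after the 26th (31 − 26).
Full months from April 1997 through September 1998 contribute their day counts.
Then 2 days into October 1998.
Total: 5 + 30 + 31 + 30 + 31 + 31 + 30 + 31 + 30 + 31 + 31 + 28 + 31 + 30 + 31 + 30 + 31 + 31 + 30 + 2 = 555.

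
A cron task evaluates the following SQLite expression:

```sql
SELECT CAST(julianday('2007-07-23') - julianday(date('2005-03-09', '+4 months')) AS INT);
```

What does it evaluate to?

Adding +4 months to 2005-03-09 gives 2005-07-09.
22 days remain in July 2005 after the 9th (31 − 9).
Full months from August 2005 through June 2007 contribute their day counts.
Then 23 days into July 2007.
Total: 22 + 31 + 30 + 31 + 30 + 31 + 31 + 28 + 31 + 30 + 31 + 30 + 31 + 31 + 30 + 31 + 30 + 31 + 31 + 28 + 31 + 30 + 31 + 30 + 23 = 744.

744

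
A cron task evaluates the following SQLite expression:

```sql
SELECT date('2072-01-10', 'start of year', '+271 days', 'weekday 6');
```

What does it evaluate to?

2072-10-01

`start of year` rewinds 2072-01-10 to 2072-01-01.
Applying '+271 days' to 2072-01-01: counting 271 days forward gives 2072-09-28.
`weekday 6` advances to the next Saturday; 2072-09-28 is a Wednesday, so it moves forward to 2072-10-01.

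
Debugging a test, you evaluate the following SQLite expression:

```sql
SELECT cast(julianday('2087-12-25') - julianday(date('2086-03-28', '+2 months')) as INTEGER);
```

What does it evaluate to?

576

Adding +2 months to 2086-03-28 gives 2086-05-28.
3 days remain in May 2086 after the 28th (31 − 28).
Full months from June 2086 through November 2087 contribute their day counts.
Then 25 days into December 2087.
Total: 3 + 30 + 31 + 31 + 30 + 31 + 30 + 31 + 31 + 28 + 31 + 30 + 31 + 30 + 31 + 31 + 30 + 31 + 30 + 25 = 576.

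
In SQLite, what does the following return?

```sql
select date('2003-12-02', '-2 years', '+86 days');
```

2002-02-26

Adding -2 years to 2003-12-02 gives 2001-12-02.
Applying '+86 days' to 2001-12-02: counting 86 days forward gives 2002-02-26.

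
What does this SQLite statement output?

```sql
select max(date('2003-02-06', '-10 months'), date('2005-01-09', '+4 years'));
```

date('2003-02-06', '-10 months') → 2002-04-06.
date('2005-01-09', '+4 years') → 2009-01-09.
Later of the two is 2009-01-09.

2009-01-09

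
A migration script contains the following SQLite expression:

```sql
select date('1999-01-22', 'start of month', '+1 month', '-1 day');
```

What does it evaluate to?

1999-01-31

`start of month` rewinds 1999-01-22 to 1999-01-01.
Adding +1 month to 1999-01-01 gives 1999-02-01.
Going back 1 day from 1999-02-01 reaches 1999-01-31 (last day of January, 31 days).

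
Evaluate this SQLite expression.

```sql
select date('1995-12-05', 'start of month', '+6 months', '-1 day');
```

1996-05-31

`start of month` rewinds 1995-12-05 to 1995-12-01.
Adding +6 months to 1995-12-01 gives 1996-06-01.
Going back 1 day from 1996-06-01 reaches 1996-05-31 (last day of May, 31 days).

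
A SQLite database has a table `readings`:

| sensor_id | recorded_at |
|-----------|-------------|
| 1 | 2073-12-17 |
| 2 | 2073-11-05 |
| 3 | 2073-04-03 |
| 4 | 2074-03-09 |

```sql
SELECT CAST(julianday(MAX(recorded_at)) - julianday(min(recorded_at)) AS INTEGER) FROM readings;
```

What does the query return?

MIN = 2073-04-03, MAX = 2074-03-09.
27 days remain in April 2073 after the 3rd (30 − 3).
Full months from May 2073 through February 2074 contribute their day counts.
Then 9 days into March 2074.
Total: 27 + 31 + 30 + 31 + 31 + 30 + 31 + 30 + 31 + 31 + 28 + 9 = 340.

340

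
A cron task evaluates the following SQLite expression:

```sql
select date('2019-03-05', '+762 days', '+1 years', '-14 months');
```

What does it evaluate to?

2021-02-05

Applying '+762 days' to 2019-03-05: counting 762 days forward gives 2021-04-05.
Adding +1 year to 2021-04-05 gives 2022-04-05.
Adding -14 months to 2022-04-05 gives 2021-02-05.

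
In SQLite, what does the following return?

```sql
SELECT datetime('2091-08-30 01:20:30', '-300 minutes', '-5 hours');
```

2091-08-29 15:20:30

300 minutes = 5h 0m; -300 minutes from 2091-08-30 01:20:30 is 2091-08-29 20:20:30 (crosses midnight).
-5 hours from 2091-08-29 20:20:30 is 2091-08-29 15:20:30.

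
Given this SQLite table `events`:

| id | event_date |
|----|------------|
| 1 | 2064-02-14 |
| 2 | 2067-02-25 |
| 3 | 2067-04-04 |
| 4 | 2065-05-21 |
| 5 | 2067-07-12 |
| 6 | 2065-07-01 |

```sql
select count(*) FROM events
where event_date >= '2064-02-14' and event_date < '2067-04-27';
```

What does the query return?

5

Rows in [2064-02-14, 2067-04-27): 2064-02-14, 2067-02-25, 2067-04-04, 2065-05-21, 2065-07-01 → 5 rows.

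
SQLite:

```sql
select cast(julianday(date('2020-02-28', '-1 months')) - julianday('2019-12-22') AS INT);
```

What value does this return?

Adding -1 month to 2020-02-28 gives 2020-01-28.
9 days remain in December 2019 after the 22nd (31 − 22).
Then 28 days into January 2020.
Total: 9 + 28 = 37.

37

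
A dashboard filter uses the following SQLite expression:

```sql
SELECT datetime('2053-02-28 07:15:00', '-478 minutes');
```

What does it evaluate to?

478 minutes = 7h 58m; -478 minutes from 2053-02-28 07:15:00 is 2053-02-27 23:17:00 (crosses midnight).

2053-02-27 23:17:00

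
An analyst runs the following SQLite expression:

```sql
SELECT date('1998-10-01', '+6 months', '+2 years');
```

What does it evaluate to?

2001-04-01

Adding +6 months to 1998-10-01 gives 1999-04-01.
Adding +2 years to 1999-04-01 gives 2001-04-01.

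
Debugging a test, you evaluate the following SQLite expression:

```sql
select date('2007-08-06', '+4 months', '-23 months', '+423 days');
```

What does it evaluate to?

2007-03-05

Adding +4 months to 2007-08-06 gives 2007-12-06.
Adding -23 months to 2007-12-06 gives 2006-01-06.
Applying '+423 days' to 2006-01-06: counting 423 days forward gives 2007-03-05.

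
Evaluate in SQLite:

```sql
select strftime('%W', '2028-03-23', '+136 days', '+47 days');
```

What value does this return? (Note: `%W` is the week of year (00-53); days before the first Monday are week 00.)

38

First apply '+136 days', '+47 days': 2028-03-23 → 2028-09-22.
2028-09-22 is a Friday. SQLite's %W counts Mondays since the year started; the result is 38.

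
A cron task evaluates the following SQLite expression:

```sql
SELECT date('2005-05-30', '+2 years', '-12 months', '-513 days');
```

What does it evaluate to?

2005-01-02

Adding +2 years to 2005-05-30 gives 2007-05-30.
Adding -12 months to 2007-05-30 gives 2006-05-30.
Applying '-513 days' to 2006-05-30: counting 513 days back gives 2005-01-02.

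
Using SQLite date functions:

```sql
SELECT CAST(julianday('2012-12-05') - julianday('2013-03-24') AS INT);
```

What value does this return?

26 days remain in December 2012 after the 5th (31 − 5).
January 2013: 31 days.
February 2013: 28 days.
Then 24 days into March 2013.
Total: 26 + 31 + 28 + 24 = 109.
The subtraction is earlier − later, so the result is −109 → -109.

-109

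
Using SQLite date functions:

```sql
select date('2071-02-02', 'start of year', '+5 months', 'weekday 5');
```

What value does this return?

`start of year` rewinds 2071-02-02 to 2071-01-01.
Adding +5 months to 2071-01-01 gives 2071-06-01.
`weekday 5` advances to the next Friday; 2071-06-01 is a Monday, so it moves forward to 2071-06-05.

2071-06-05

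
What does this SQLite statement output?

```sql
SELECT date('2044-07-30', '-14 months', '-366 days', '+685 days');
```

Adding -14 months to 2044-07-30 gives 2043-05-30.
Applying '-366 days' to 2043-05-30: counting 366 days back gives 2042-05-29.
Applying '+685 days' to 2042-05-29: counting 685 days forward gives 2044-04-13.

2044-04-13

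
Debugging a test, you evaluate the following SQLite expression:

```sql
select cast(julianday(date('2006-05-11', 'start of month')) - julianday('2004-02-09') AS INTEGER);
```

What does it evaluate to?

`start of month` rewinds 2006-05-11 to 2006-05-01.
20 days remain in February 2004 after the 9th (29 − 9).
Full months from March 2004 through April 2006 contribute their day counts.
Then 1 day into May 2006.
Total: 20 + 31 + 30 + 31 + 30 + 31 + 31 + 30 + 31 + 30 + 31 + 31 + 28 + 31 + 30 + 31 + 30 + 31 + 31 + 30 + 31 + 30 + 31 + 31 + 28 + 31 + 30 + 1 = 812.

812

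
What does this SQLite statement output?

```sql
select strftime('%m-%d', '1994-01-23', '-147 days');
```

First apply '-147 days': 1994-01-23 → 1993-08-29.
`%m-%d` extracts the month-day: 08-29.

08-29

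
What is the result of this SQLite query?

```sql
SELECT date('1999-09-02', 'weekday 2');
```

1999-09-07

`weekday 2` advances to the next Tuesday; 1999-09-02 is a Thursday, so it moves forward to 1999-09-07.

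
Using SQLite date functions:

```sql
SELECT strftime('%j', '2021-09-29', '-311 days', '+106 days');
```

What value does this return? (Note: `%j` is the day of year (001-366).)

First apply '-311 days', '+106 days': 2021-09-29 → 2021-03-08.
Day-of-year for 2021-03-08: days since 2021-01-01 inclusive = 67, zero-padded to 067.

067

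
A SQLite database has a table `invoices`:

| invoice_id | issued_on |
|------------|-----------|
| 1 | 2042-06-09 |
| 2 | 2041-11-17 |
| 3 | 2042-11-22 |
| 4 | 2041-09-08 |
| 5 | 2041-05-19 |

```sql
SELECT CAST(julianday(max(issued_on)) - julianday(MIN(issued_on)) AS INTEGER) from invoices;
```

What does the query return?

552

MIN = 2041-05-19, MAX = 2042-11-22.
12 days remain in May 2041 after the 19th (31 − 19).
Full months from June 2041 through October 2042 contribute their day counts.
Then 22 days into November 2042.
Total: 12 + 30 + 31 + 31 + 30 + 31 + 30 + 31 + 31 + 28 + 31 + 30 + 31 + 30 + 31 + 31 + 30 + 31 + 22 = 552.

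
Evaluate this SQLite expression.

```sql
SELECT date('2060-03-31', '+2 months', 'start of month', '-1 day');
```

2060-04-30

Adding +2 months to 2060-03-31 gives 2060-05-31.
`start of month` rewinds 2060-05-31 to 2060-05-01.
Going back 1 day from 2060-05-01 reaches 2060-04-30 (last day of April, 30 days).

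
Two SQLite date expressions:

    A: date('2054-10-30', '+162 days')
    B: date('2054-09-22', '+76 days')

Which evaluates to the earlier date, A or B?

A = 2055-04-10.
B = 2054-12-07.
B is earlier.

B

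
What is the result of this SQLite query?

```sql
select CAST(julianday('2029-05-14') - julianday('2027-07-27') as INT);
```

657

4 days remain in July 2027 after the 27th (31 − 27).
Full months from August 2027 through April 2029 contribute their day counts.
Then 14 days into May 2029.
Total: 4 + 31 + 30 + 31 + 30 + 31 + 31 + 29 + 31 + 30 + 31 + 30 + 31 + 31 + 30 + 31 + 30 + 31 + 31 + 28 + 31 + 30 + 14 = 657.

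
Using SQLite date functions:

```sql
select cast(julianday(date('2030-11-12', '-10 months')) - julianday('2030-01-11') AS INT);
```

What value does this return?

1

Adding -10 months to 2030-11-12 gives 2030-01-12.
Both dates are in January 2030: 12 − 11 = 1.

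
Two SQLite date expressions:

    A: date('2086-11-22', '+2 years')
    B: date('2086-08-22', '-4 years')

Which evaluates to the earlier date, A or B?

A = 2088-11-22.
B = 2082-08-22.
B is earlier.

B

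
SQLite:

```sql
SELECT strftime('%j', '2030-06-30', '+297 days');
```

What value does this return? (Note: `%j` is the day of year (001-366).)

First apply '+297 days': 2030-06-30 → 2031-04-23.
Day-of-year for 2031-04-23: days since 2031-01-01 inclusive = 113, zero-padded to 113.

113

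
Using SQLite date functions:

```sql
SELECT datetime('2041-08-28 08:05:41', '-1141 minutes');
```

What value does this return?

1141 minutes = 19h 1m; -1141 minutes from 2041-08-28 08:05:41 is 2041-08-27 13:04:41 (crosses midnight).

2041-08-27 13:04:41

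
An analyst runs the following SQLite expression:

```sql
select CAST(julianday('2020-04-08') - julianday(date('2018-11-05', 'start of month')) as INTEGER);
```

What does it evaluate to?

524

`start of month` rewinds 2018-11-05 to 2018-11-01.
29 days remain in November 2018 after the 1st (30 − 1).
Full months from December 2018 through March 2020 contribute their day counts.
Then 8 days into April 2020.
Total: 29 + 31 + 31 + 28 + 31 + 30 + 31 + 30 + 31 + 31 + 30 + 31 + 30 + 31 + 31 + 29 + 31 + 8 = 524.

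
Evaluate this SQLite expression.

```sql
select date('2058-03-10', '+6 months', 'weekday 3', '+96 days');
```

2058-12-16

Adding +6 months to 2058-03-10 gives 2058-09-10.
`weekday 3` advances to the next Wednesday; 2058-09-10 is a Tuesday, so it moves forward to 2058-09-11.
Applying '+96 days' to 2058-09-11: counting 96 days forward gives 2058-12-16.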